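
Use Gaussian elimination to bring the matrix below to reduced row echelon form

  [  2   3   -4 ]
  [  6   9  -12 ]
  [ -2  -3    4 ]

ρ1 → 1/2·ρ1
  [  1  3/2   -2 ]
  [  6    9  -12 ]
  [ -2   -3    4 ]
ρ2 → ρ2 − 6·ρ1
  [  1  3/2  -2 ]
  [  0    0   0 ]
  [ -2   -3   4 ]
ρ3 → ρ3 + 2·ρ1
  [ 1  3/2  -2 ]
  [ 0    0   0 ]
  [ 0    0   0 ]

[[1, 3/2, -2], [0, 0, 0], [0, 0, 0]]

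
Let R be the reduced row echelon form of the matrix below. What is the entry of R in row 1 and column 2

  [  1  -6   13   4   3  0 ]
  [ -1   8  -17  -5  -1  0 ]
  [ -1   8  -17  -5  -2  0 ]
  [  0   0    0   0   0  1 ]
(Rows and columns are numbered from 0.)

R2 -> R2 + R1
  [  1  -6   13   4   3  0 ]
  [  0   2   -4  -1   2  0 ]
  [ -1   8  -17  -5  -2  0 ]
  [  0   0    0   0   0  1 ]
R3 -> R3 + R1
  [ 1  -6  13   4  3  0 ]
  [ 0   2  -4  -1  2  0 ]
  [ 0   2  -4  -1  1  0 ]
  [ 0   0   0   0  0  1 ]
R2 -> 1/2·R2
  [ 1  -6  13     4  3  0 ]
  [ 0   1  -2  -1/2  1  0 ]
  [ 0   2  -4    -1  1  0 ]
  [ 0   0   0     0  0  1 ]
R3 -> R3 − 2·R2
  [ 1  -6  13     4   3  0 ]
  [ 0   1  -2  -1/2   1  0 ]
  [ 0   0   0     0  -1  0 ]
  [ 0   0   0     0   0  1 ]
R3 -> -1·R3
  [ 1  -6  13     4  3  0 ]
  [ 0   1  -2  -1/2  1  0 ]
  [ 0   0   0     0  1  0 ]
  [ 0   0   0     0  0  1 ]
R2 -> R2 − R3
  [ 1  -6  13     4  3  0 ]
  [ 0   1  -2  -1/2  0  0 ]
  [ 0   0   0     0  1  0 ]
  [ 0   0   0     0  0  1 ]
R1 -> R1 − 3·R3
  [ 1  -6  13     4  0  0 ]
  [ 0   1  -2  -1/2  0  0 ]
  [ 0   0   0     0  1  0 ]
  [ 0   0   0     0  0  1 ]
R1 -> R1 + 6·R2
  [ 1  0   1     1  0  0 ]
  [ 0  1  -2  -1/2  0  0 ]
  [ 0  0   0     0  1  0 ]
  [ 0  0   0     0  0  1 ]

-2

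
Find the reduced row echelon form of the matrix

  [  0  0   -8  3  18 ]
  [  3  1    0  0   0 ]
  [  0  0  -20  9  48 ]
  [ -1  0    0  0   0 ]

ρ1 ↔ ρ2
  [  3  1    0  0   0 ]
  [  0  0   -8  3  18 ]
  [  0  0  -20  9  48 ]
  [ -1  0    0  0   0 ]
ρ1 ← 1/3·ρ1
  [  1  1/3    0  0   0 ]
  [  0    0   -8  3  18 ]
  [  0    0  -20  9  48 ]
  [ -1    0    0  0   0 ]
ρ4 ← ρ4 + ρ1
  [ 1  1/3    0  0   0 ]
  [ 0    0   -8  3  18 ]
  [ 0    0  -20  9  48 ]
  [ 0  1/3    0  0   0 ]
ρ2 ↔ ρ4
  [ 1  1/3    0  0   0 ]
  [ 0  1/3    0  0   0 ]
  [ 0    0  -20  9  48 ]
  [ 0    0   -8  3  18 ]
ρ2 ← 3·ρ2
  [ 1  1/3    0  0   0 ]
  [ 0    1    0  0   0 ]
  [ 0    0  -20  9  48 ]
  [ 0    0   -8  3  18 ]
ρ3 ← -1/20·ρ3
  [ 1  1/3   0      0      0 ]
  [ 0    1   0      0      0 ]
  [ 0    0   1  -9/20  -12/5 ]
  [ 0    0  -8      3     18 ]
ρ4 ← ρ4 + 8·ρ3
  [ 1  1/3  0      0      0 ]
  [ 0    1  0      0      0 ]
  [ 0    0  1  -9/20  -12/5 ]
  [ 0    0  0   -3/5   -6/5 ]
ρ4 ← -5/3·ρ4
  [ 1  1/3  0      0      0 ]
  [ 0    1  0      0      0 ]
  [ 0    0  1  -9/20  -12/5 ]
  [ 0    0  0      1      2 ]
ρ3 ← ρ3 + 9/20·ρ4
  [ 1  1/3  0  0     0 ]
  [ 0    1  0  0     0 ]
  [ 0    0  1  0  -3/2 ]
  [ 0    0  0  1     2 ]
ρ1 ← ρ1 − 1/3·ρ2
  [ 1  0  0  0     0 ]
  [ 0  1  0  0     0 ]
  [ 0  0  1  0  -3/2 ]
  [ 0  0  0  1     2 ]

[[1, 0, 0, 0, 0], [0, 1, 0, 0, 0], [0, 0, 1, 0, -3/2], [0, 0, 0, 1, 2]]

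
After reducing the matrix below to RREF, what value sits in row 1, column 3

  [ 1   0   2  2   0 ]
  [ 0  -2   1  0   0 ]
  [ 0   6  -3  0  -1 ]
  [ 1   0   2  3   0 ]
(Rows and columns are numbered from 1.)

R4 -> R4 − R1
R2 -> -1/2·R2
R3 -> R3 − 6·R2
R3 <=> R4
R4 -> -1·R4
R1 -> R1 − 2·R3

2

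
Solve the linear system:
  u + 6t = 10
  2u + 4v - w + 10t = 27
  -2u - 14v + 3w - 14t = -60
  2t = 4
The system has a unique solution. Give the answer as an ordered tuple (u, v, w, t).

(-2, 3/2, -5, 2)

Form the augmented matrix and row-reduce:
  [  1    0   0    6  |   10 ]
  [  2    4  -1   10  |   27 ]
  [ -2  -14   3  -14  |  -60 ]
  [  0    0   0    2  |    4 ]
R2 -> R2 − 2·R1
  [  1    0   0    6  |   10 ]
  [  0    4  -1   -2  |    7 ]
  [ -2  -14   3  -14  |  -60 ]
  [  0    0   0    2  |    4 ]
R3 -> R3 + 2·R1
  [ 1    0   0   6  |   10 ]
  [ 0    4  -1  -2  |    7 ]
  [ 0  -14   3  -2  |  -40 ]
  [ 0    0   0   2  |    4 ]
R2 -> 1/4·R2
  [ 1    0     0     6  |   10 ]
  [ 0    1  -1/4  -1/2  |  7/4 ]
  [ 0  -14     3    -2  |  -40 ]
  [ 0    0     0     2  |    4 ]
R3 -> R3 + 14·R2
  [ 1  0     0     6  |     10 ]
  [ 0  1  -1/4  -1/2  |    7/4 ]
  [ 0  0  -1/2    -9  |  -31/2 ]
  [ 0  0     0     2  |      4 ]
R3 -> -2·R3
  [ 1  0     0     6  |   10 ]
  [ 0  1  -1/4  -1/2  |  7/4 ]
  [ 0  0     1    18  |   31 ]
  [ 0  0     0     2  |    4 ]
R4 -> 1/2·R4
  [ 1  0     0     6  |   10 ]
  [ 0  1  -1/4  -1/2  |  7/4 ]
  [ 0  0     1    18  |   31 ]
  [ 0  0     0     1  |    2 ]
R3 -> R3 − 18·R4
  [ 1  0     0     6  |   10 ]
  [ 0  1  -1/4  -1/2  |  7/4 ]
  [ 0  0     1     0  |   -5 ]
  [ 0  0     0     1  |    2 ]
R2 -> R2 + 1/2·R4
  [ 1  0     0  6  |    10 ]
  [ 0  1  -1/4  0  |  11/4 ]
  [ 0  0     1  0  |    -5 ]
  [ 0  0     0  1  |     2 ]
R1 -> R1 − 6·R4
  [ 1  0     0  0  |    -2 ]
  [ 0  1  -1/4  0  |  11/4 ]
  [ 0  0     1  0  |    -5 ]
  [ 0  0     0  1  |     2 ]
R2 -> R2 + 1/4·R3
  [ 1  0  0  0  |   -2 ]
  [ 0  1  0  0  |  3/2 ]
  [ 0  0  1  0  |   -5 ]
  [ 0  0  0  1  |    2 ]
Reading off the last column: u = -2, v = 3/2, w = -5, t = 2.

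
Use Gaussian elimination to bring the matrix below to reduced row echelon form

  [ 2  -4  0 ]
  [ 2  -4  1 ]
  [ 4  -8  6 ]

[[1, -2, 0], [0, 0, 1], [0, 0, 0]]

r1 := 1/2·r1
  [ 1  -2  0 ]
  [ 2  -4  1 ]
  [ 4  -8  6 ]
r2 := r2 − 2·r1
  [ 1  -2  0 ]
  [ 0   0  1 ]
  [ 4  -8  6 ]
r3 := r3 − 4·r1
  [ 1  -2  0 ]
  [ 0   0  1 ]
  [ 0   0  6 ]
r3 := r3 − 6·r2
  [ 1  -2  0 ]
  [ 0   0  1 ]
  [ 0   0  0 ]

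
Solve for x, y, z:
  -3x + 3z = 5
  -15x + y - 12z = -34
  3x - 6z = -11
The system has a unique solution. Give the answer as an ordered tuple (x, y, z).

(1/3, -5, 2)

Form the augmented matrix and row-reduce:
  [  -3  0    3  |    5 ]
  [ -15  1  -12  |  -34 ]
  [   3  0   -6  |  -11 ]
R1 -> -1/3·R1
R2 -> R2 + 15·R1
R3 -> R3 − 3·R1
R3 -> -1/3·R3
R2 -> R2 + 27·R3
R1 -> R1 + R3
Reading off the last column: x = 1/3, y = -5, z = 2.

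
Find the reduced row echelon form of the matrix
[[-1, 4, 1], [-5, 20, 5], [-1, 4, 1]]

[[1, -4, -1], [0, 0, 0], [0, 0, 0]]

ρ1 → -1·ρ1
  [  1  -4  -1 ]
  [ -5  20   5 ]
  [ -1   4   1 ]
ρ2 → ρ2 + 5·ρ1
  [  1  -4  -1 ]
  [  0   0   0 ]
  [ -1   4   1 ]
ρ3 → ρ3 + ρ1
  [ 1  -4  -1 ]
  [ 0   0   0 ]
  [ 0   0   0 ]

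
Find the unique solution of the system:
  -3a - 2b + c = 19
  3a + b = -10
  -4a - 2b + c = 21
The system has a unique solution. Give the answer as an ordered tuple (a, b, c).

(-2, -4, 5)

Form the augmented matrix and row-reduce:
  [ -3  -2  1  |   19 ]
  [  3   1  0  |  -10 ]
  [ -4  -2  1  |   21 ]
Multiply R1 by -1/3.
Subtract 3 times R1 from R2.
Add 4 times R1 to R3.
Multiply R2 by -1.
Subtract 2/3 times R2 from R3.
Multiply R3 by 3.
Add R3 to R2.
Add 1/3 times R3 to R1.
Subtract 2/3 times R2 from R1.
Reading off the last column: a = -2, b = -4, c = 5.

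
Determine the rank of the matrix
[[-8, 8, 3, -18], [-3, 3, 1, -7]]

rank = 2

Multiply ρ1 by -1/8.
  [  1  -1  -3/8  9/4 ]
  [ -3   3     1   -7 ]
Add 3 times ρ1 to ρ2.
  [ 1  -1  -3/8   9/4 ]
  [ 0   0  -1/8  -1/4 ]
Multiply ρ2 by -8.
  [ 1  -1  -3/8  9/4 ]
  [ 0   0     1    2 ]
Add 3/8 times ρ2 to ρ1.
  [ 1  -1  0  3 ]
  [ 0   0  1  2 ]
The reduced form has 2 nonzero rows.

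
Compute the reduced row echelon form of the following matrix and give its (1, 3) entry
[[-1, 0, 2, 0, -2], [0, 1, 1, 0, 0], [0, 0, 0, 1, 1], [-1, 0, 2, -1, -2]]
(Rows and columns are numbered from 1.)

R1 -> -1·R1
  [  1  0  -2   0   2 ]
  [  0  1   1   0   0 ]
  [  0  0   0   1   1 ]
  [ -1  0   2  -1  -2 ]
R4 -> R4 + R1
  [ 1  0  -2   0  2 ]
  [ 0  1   1   0  0 ]
  [ 0  0   0   1  1 ]
  [ 0  0   0  -1  0 ]
R4 -> R4 + R3
  [ 1  0  -2  0  2 ]
  [ 0  1   1  0  0 ]
  [ 0  0   0  1  1 ]
  [ 0  0   0  0  1 ]
R3 -> R3 − R4
  [ 1  0  -2  0  2 ]
  [ 0  1   1  0  0 ]
  [ 0  0   0  1  0 ]
  [ 0  0   0  0  1 ]
R1 -> R1 − 2·R4
  [ 1  0  -2  0  0 ]
  [ 0  1   1  0  0 ]
  [ 0  0   0  1  0 ]
  [ 0  0   0  0  1 ]

-2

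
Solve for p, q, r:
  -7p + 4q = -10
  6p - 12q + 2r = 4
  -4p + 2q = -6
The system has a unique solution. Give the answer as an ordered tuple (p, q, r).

Form the augmented matrix and row-reduce:
  [ -7    4  0  |  -10 ]
  [  6  -12  2  |    4 ]
  [ -4    2  0  |   -6 ]
Multiply r1 by -1/7.
  [  1  -4/7  0  |  10/7 ]
  [  6   -12  2  |     4 ]
  [ -4     2  0  |    -6 ]
Subtract 6 times r1 from r2.
  [  1   -4/7  0  |   10/7 ]
  [  0  -60/7  2  |  -32/7 ]
  [ -4      2  0  |     -6 ]
Add 4 times r1 to r3.
  [ 1   -4/7  0  |   10/7 ]
  [ 0  -60/7  2  |  -32/7 ]
  [ 0   -2/7  0  |   -2/7 ]
Multiply r2 by -7/60.
  [ 1  -4/7      0  |  10/7 ]
  [ 0     1  -7/30  |  8/15 ]
  [ 0  -2/7      0  |  -2/7 ]
Add 2/7 times r2 to r3.
  [ 1  -4/7      0  |   10/7 ]
  [ 0     1  -7/30  |   8/15 ]
  [ 0     0  -1/15  |  -2/15 ]
Multiply r3 by -15.
  [ 1  -4/7      0  |  10/7 ]
  [ 0     1  -7/30  |  8/15 ]
  [ 0     0      1  |     2 ]
Add 7/30 times r3 to r2.
  [ 1  -4/7  0  |  10/7 ]
  [ 0     1  0  |     1 ]
  [ 0     0  1  |     2 ]
Add 4/7 times r2 to r1.
  [ 1  0  0  |  2 ]
  [ 0  1  0  |  1 ]
  [ 0  0  1  |  2 ]
Reading off the last column: p = 2, q = 1, r = 2.

(2, 1, 2)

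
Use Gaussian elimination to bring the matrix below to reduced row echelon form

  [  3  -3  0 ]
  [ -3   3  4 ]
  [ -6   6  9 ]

[[1, -1, 0], [0, 0, 1], [0, 0, 0]]

R1 -> 1/3·R1
R2 -> R2 + 3·R1
R3 -> R3 + 6·R1
R2 -> 1/4·R2
R3 -> R3 − 9·R2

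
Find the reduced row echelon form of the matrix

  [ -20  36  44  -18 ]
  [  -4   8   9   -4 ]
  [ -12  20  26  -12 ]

[[1, 0, -7/4, 0], [0, 1, 1/4, 0], [0, 0, 0, 1]]

R1 := -1/20·R1
R2 := R2 + 4·R1
R3 := R3 + 12·R1
R2 := 5/4·R2
R3 := R3 + 8/5·R2
R3 := -1/2·R3
R2 := R2 + 1/2·R3
R1 := R1 − 9/10·R3
R1 := R1 + 9/5·R2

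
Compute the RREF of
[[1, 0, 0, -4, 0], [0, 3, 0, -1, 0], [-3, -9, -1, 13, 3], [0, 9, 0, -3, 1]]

[[1, 0, 0, -4, 0], [0, 1, 0, -1/3, 0], [0, 0, 1, 2, 0], [0, 0, 0, 0, 1]]

ρ3 -> ρ3 + 3·ρ1
  [ 1   0   0  -4  0 ]
  [ 0   3   0  -1  0 ]
  [ 0  -9  -1   1  3 ]
  [ 0   9   0  -3  1 ]
ρ2 -> 1/3·ρ2
  [ 1   0   0    -4  0 ]
  [ 0   1   0  -1/3  0 ]
  [ 0  -9  -1     1  3 ]
  [ 0   9   0    -3  1 ]
ρ3 -> ρ3 + 9·ρ2
  [ 1  0   0    -4  0 ]
  [ 0  1   0  -1/3  0 ]
  [ 0  0  -1    -2  3 ]
  [ 0  9   0    -3  1 ]
ρ4 -> ρ4 − 9·ρ2
  [ 1  0   0    -4  0 ]
  [ 0  1   0  -1/3  0 ]
  [ 0  0  -1    -2  3 ]
  [ 0  0   0     0  1 ]
ρ3 -> -1·ρ3
  [ 1  0  0    -4   0 ]
  [ 0  1  0  -1/3   0 ]
  [ 0  0  1     2  -3 ]
  [ 0  0  0     0   1 ]
ρ3 -> ρ3 + 3·ρ4
  [ 1  0  0    -4  0 ]
  [ 0  1  0  -1/3  0 ]
  [ 0  0  1     2  0 ]
  [ 0  0  0     0  1 ]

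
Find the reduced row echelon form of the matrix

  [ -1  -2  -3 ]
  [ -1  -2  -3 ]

[[1, 2, 3], [0, 0, 0]]

Multiply ρ1 by -1.
  [  1   2   3 ]
  [ -1  -2  -3 ]
Add ρ1 to ρ2.
  [ 1  2  3 ]
  [ 0  0  0 ]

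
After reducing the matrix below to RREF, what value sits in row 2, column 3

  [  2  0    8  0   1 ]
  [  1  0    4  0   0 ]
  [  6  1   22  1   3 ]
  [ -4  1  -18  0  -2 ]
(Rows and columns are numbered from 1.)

-2

ρ1 → 1/2·ρ1
  [  1  0    4  0  1/2 ]
  [  1  0    4  0    0 ]
  [  6  1   22  1    3 ]
  [ -4  1  -18  0   -2 ]
ρ2 → ρ2 − ρ1
  [  1  0    4  0   1/2 ]
  [  0  0    0  0  -1/2 ]
  [  6  1   22  1     3 ]
  [ -4  1  -18  0    -2 ]
ρ3 → ρ3 − 6·ρ1
  [  1  0    4  0   1/2 ]
  [  0  0    0  0  -1/2 ]
  [  0  1   -2  1     0 ]
  [ -4  1  -18  0    -2 ]
ρ4 → ρ4 + 4·ρ1
  [ 1  0   4  0   1/2 ]
  [ 0  0   0  0  -1/2 ]
  [ 0  1  -2  1     0 ]
  [ 0  1  -2  0     0 ]
ρ2 ↔ ρ3
  [ 1  0   4  0   1/2 ]
  [ 0  1  -2  1     0 ]
  [ 0  0   0  0  -1/2 ]
  [ 0  1  -2  0     0 ]
ρ4 → ρ4 − ρ2
  [ 1  0   4   0   1/2 ]
  [ 0  1  -2   1     0 ]
  [ 0  0   0   0  -1/2 ]
  [ 0  0   0  -1     0 ]
ρ3 ↔ ρ4
  [ 1  0   4   0   1/2 ]
  [ 0  1  -2   1     0 ]
  [ 0  0   0  -1     0 ]
  [ 0  0   0   0  -1/2 ]
ρ3 → -1·ρ3
  [ 1  0   4  0   1/2 ]
  [ 0  1  -2  1     0 ]
  [ 0  0   0  1     0 ]
  [ 0  0   0  0  -1/2 ]
ρ4 → -2·ρ4
  [ 1  0   4  0  1/2 ]
  [ 0  1  -2  1    0 ]
  [ 0  0   0  1    0 ]
  [ 0  0   0  0    1 ]
ρ1 → ρ1 − 1/2·ρ4
  [ 1  0   4  0  0 ]
  [ 0  1  -2  1  0 ]
  [ 0  0   0  1  0 ]
  [ 0  0   0  0  1 ]
ρ2 → ρ2 − ρ3
  [ 1  0   4  0  0 ]
  [ 0  1  -2  0  0 ]
  [ 0  0   0  1  0 ]
  [ 0  0   0  0  1 ]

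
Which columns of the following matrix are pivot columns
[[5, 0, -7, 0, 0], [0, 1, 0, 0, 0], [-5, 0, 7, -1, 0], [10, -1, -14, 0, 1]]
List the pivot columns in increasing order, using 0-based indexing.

r1 ← 1/5·r1
  [  1   0  -7/5   0  0 ]
  [  0   1     0   0  0 ]
  [ -5   0     7  -1  0 ]
  [ 10  -1   -14   0  1 ]
r3 ← r3 + 5·r1
  [  1   0  -7/5   0  0 ]
  [  0   1     0   0  0 ]
  [  0   0     0  -1  0 ]
  [ 10  -1   -14   0  1 ]
r4 ← r4 − 10·r1
  [ 1   0  -7/5   0  0 ]
  [ 0   1     0   0  0 ]
  [ 0   0     0  -1  0 ]
  [ 0  -1     0   0  1 ]
r4 ← r4 + r2
  [ 1  0  -7/5   0  0 ]
  [ 0  1     0   0  0 ]
  [ 0  0     0  -1  0 ]
  [ 0  0     0   0  1 ]
r3 ← -1·r3
  [ 1  0  -7/5  0  0 ]
  [ 0  1     0  0  0 ]
  [ 0  0     0  1  0 ]
  [ 0  0     0  0  1 ]
Pivot columns are the columns containing a leading 1.

0, 1, 3, 4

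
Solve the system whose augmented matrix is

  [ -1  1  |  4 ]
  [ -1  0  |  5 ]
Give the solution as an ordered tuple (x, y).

r1 → -1·r1
  [  1  -1  |  -4 ]
  [ -1   0  |   5 ]
r2 → r2 + r1
  [ 1  -1  |  -4 ]
  [ 0  -1  |   1 ]
r2 → -1·r2
  [ 1  -1  |  -4 ]
  [ 0   1  |  -1 ]
r1 → r1 + r2
  [ 1  0  |  -5 ]
  [ 0  1  |  -1 ]
Reading off the last column: x = -5, y = -1.

(-5, -1)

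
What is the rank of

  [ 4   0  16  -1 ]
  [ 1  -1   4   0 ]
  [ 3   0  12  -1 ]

rank = 3

Multiply ρ1 by 1/4.
  [ 1   0   4  -1/4 ]
  [ 1  -1   4     0 ]
  [ 3   0  12    -1 ]
Subtract ρ1 from ρ2.
  [ 1   0   4  -1/4 ]
  [ 0  -1   0   1/4 ]
  [ 3   0  12    -1 ]
Subtract 3 times ρ1 from ρ3.
  [ 1   0  4  -1/4 ]
  [ 0  -1  0   1/4 ]
  [ 0   0  0  -1/4 ]
Multiply ρ2 by -1.
  [ 1  0  4  -1/4 ]
  [ 0  1  0  -1/4 ]
  [ 0  0  0  -1/4 ]
Multiply ρ3 by -4.
  [ 1  0  4  -1/4 ]
  [ 0  1  0  -1/4 ]
  [ 0  0  0     1 ]
Add 1/4 times ρ3 to ρ2.
  [ 1  0  4  -1/4 ]
  [ 0  1  0     0 ]
  [ 0  0  0     1 ]
Add 1/4 times ρ3 to ρ1.
  [ 1  0  4  0 ]
  [ 0  1  0  0 ]
  [ 0  0  0  1 ]
The reduced form has 3 nonzero rows.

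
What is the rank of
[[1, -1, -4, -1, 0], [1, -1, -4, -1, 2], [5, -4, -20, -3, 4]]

rank = 3

r2 → r2 − r1
r3 → r3 − 5·r1
r2 <=> r3
r3 → 1/2·r3
r2 → r2 − 4·r3
r1 → r1 + r2
The reduced form has 3 nonzero rows.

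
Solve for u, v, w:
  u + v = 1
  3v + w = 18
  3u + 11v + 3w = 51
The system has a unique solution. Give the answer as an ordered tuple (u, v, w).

Form the augmented matrix and row-reduce:
  [ 1   1  0  |   1 ]
  [ 0   3  1  |  18 ]
  [ 3  11  3  |  51 ]
ρ3 -> ρ3 − 3·ρ1
  [ 1  1  0  |   1 ]
  [ 0  3  1  |  18 ]
  [ 0  8  3  |  48 ]
ρ2 -> 1/3·ρ2
  [ 1  1    0  |   1 ]
  [ 0  1  1/3  |   6 ]
  [ 0  8    3  |  48 ]
ρ3 -> ρ3 − 8·ρ2
  [ 1  1    0  |  1 ]
  [ 0  1  1/3  |  6 ]
  [ 0  0  1/3  |  0 ]
ρ3 -> 3·ρ3
  [ 1  1    0  |  1 ]
  [ 0  1  1/3  |  6 ]
  [ 0  0    1  |  0 ]
ρ2 -> ρ2 − 1/3·ρ3
  [ 1  1  0  |  1 ]
  [ 0  1  0  |  6 ]
  [ 0  0  1  |  0 ]
ρ1 -> ρ1 − ρ2
  [ 1  0  0  |  -5 ]
  [ 0  1  0  |   6 ]
  [ 0  0  1  |   0 ]
Reading off the last column: u = -5, v = 6, w = 0.

(-5, 6, 0)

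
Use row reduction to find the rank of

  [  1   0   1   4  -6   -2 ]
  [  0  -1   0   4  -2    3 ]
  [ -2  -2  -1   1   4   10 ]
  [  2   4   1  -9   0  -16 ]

r3 := r3 + 2·r1
  [ 1   0  1   4  -6   -2 ]
  [ 0  -1  0   4  -2    3 ]
  [ 0  -2  1   9  -8    6 ]
  [ 2   4  1  -9   0  -16 ]
r4 := r4 − 2·r1
  [ 1   0   1    4  -6   -2 ]
  [ 0  -1   0    4  -2    3 ]
  [ 0  -2   1    9  -8    6 ]
  [ 0   4  -1  -17  12  -12 ]
r2 := -1·r2
  [ 1   0   1    4  -6   -2 ]
  [ 0   1   0   -4   2   -3 ]
  [ 0  -2   1    9  -8    6 ]
  [ 0   4  -1  -17  12  -12 ]
r3 := r3 + 2·r2
  [ 1  0   1    4  -6   -2 ]
  [ 0  1   0   -4   2   -3 ]
  [ 0  0   1    1  -4    0 ]
  [ 0  4  -1  -17  12  -12 ]
r4 := r4 − 4·r2
  [ 1  0   1   4  -6  -2 ]
  [ 0  1   0  -4   2  -3 ]
  [ 0  0   1   1  -4   0 ]
  [ 0  0  -1  -1   4   0 ]
r4 := r4 + r3
  [ 1  0  1   4  -6  -2 ]
  [ 0  1  0  -4   2  -3 ]
  [ 0  0  1   1  -4   0 ]
  [ 0  0  0   0   0   0 ]
r1 := r1 − r3
  [ 1  0  0   3  -2  -2 ]
  [ 0  1  0  -4   2  -3 ]
  [ 0  0  1   1  -4   0 ]
  [ 0  0  0   0   0   0 ]
The reduced form has 3 nonzero rows.

rank = 3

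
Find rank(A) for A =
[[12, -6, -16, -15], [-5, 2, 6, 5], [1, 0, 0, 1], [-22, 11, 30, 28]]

rank = 4

R1 -> 1/12·R1
  [   1  -1/2  -4/3  -5/4 ]
  [  -5     2     6     5 ]
  [   1     0     0     1 ]
  [ -22    11    30    28 ]
R2 -> R2 + 5·R1
  [   1  -1/2  -4/3  -5/4 ]
  [   0  -1/2  -2/3  -5/4 ]
  [   1     0     0     1 ]
  [ -22    11    30    28 ]
R3 -> R3 − R1
  [   1  -1/2  -4/3  -5/4 ]
  [   0  -1/2  -2/3  -5/4 ]
  [   0   1/2   4/3   9/4 ]
  [ -22    11    30    28 ]
R4 -> R4 + 22·R1
  [ 1  -1/2  -4/3  -5/4 ]
  [ 0  -1/2  -2/3  -5/4 ]
  [ 0   1/2   4/3   9/4 ]
  [ 0     0   2/3   1/2 ]
R2 -> -2·R2
  [ 1  -1/2  -4/3  -5/4 ]
  [ 0     1   4/3   5/2 ]
  [ 0   1/2   4/3   9/4 ]
  [ 0     0   2/3   1/2 ]
R3 -> R3 − 1/2·R2
  [ 1  -1/2  -4/3  -5/4 ]
  [ 0     1   4/3   5/2 ]
  [ 0     0   2/3     1 ]
  [ 0     0   2/3   1/2 ]
R3 -> 3/2·R3
  [ 1  -1/2  -4/3  -5/4 ]
  [ 0     1   4/3   5/2 ]
  [ 0     0     1   3/2 ]
  [ 0     0   2/3   1/2 ]
R4 -> R4 − 2/3·R3
  [ 1  -1/2  -4/3  -5/4 ]
  [ 0     1   4/3   5/2 ]
  [ 0     0     1   3/2 ]
  [ 0     0     0  -1/2 ]
R4 -> -2·R4
  [ 1  -1/2  -4/3  -5/4 ]
  [ 0     1   4/3   5/2 ]
  [ 0     0     1   3/2 ]
  [ 0     0     0     1 ]
R3 -> R3 − 3/2·R4
  [ 1  -1/2  -4/3  -5/4 ]
  [ 0     1   4/3   5/2 ]
  [ 0     0     1     0 ]
  [ 0     0     0     1 ]
R2 -> R2 − 5/2·R4
  [ 1  -1/2  -4/3  -5/4 ]
  [ 0     1   4/3     0 ]
  [ 0     0     1     0 ]
  [ 0     0     0     1 ]
R1 -> R1 + 5/4·R4
  [ 1  -1/2  -4/3  0 ]
  [ 0     1   4/3  0 ]
  [ 0     0     1  0 ]
  [ 0     0     0  1 ]
R2 -> R2 − 4/3·R3
  [ 1  -1/2  -4/3  0 ]
  [ 0     1     0  0 ]
  [ 0     0     1  0 ]
  [ 0     0     0  1 ]
R1 -> R1 + 4/3·R3
  [ 1  -1/2  0  0 ]
  [ 0     1  0  0 ]
  [ 0     0  1  0 ]
  [ 0     0  0  1 ]
R1 -> R1 + 1/2·R2
  [ 1  0  0  0 ]
  [ 0  1  0  0 ]
  [ 0  0  1  0 ]
  [ 0  0  0  1 ]
The reduced form has 4 nonzero rows.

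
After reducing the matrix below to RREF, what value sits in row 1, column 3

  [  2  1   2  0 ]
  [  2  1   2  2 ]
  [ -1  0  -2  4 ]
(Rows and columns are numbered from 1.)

Multiply R1 by 1/2.
  [  1  1/2   1  0 ]
  [  2    1   2  2 ]
  [ -1    0  -2  4 ]
Subtract 2 times R1 from R2.
  [  1  1/2   1  0 ]
  [  0    0   0  2 ]
  [ -1    0  -2  4 ]
Add R1 to R3.
  [ 1  1/2   1  0 ]
  [ 0    0   0  2 ]
  [ 0  1/2  -1  4 ]
Swap R2 and R3.
  [ 1  1/2   1  0 ]
  [ 0  1/2  -1  4 ]
  [ 0    0   0  2 ]
Multiply R2 by 2.
  [ 1  1/2   1  0 ]
  [ 0    1  -2  8 ]
  [ 0    0   0  2 ]
Multiply R3 by 1/2.
  [ 1  1/2   1  0 ]
  [ 0    1  -2  8 ]
  [ 0    0   0  1 ]
Subtract 8 times R3 from R2.
  [ 1  1/2   1  0 ]
  [ 0    1  -2  0 ]
  [ 0    0   0  1 ]
Subtract 1/2 times R2 from R1.
  [ 1  0   2  0 ]
  [ 0  1  -2  0 ]
  [ 0  0   0  1 ]

2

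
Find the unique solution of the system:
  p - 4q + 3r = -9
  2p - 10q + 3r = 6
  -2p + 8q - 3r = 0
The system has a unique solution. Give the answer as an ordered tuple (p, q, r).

(-3, -3, -6)

Form the augmented matrix and row-reduce:
  [  1   -4   3  |  -9 ]
  [  2  -10   3  |   6 ]
  [ -2    8  -3  |   0 ]
R2 ← R2 − 2·R1
  [  1  -4   3  |  -9 ]
  [  0  -2  -3  |  24 ]
  [ -2   8  -3  |   0 ]
R3 ← R3 + 2·R1
  [ 1  -4   3  |   -9 ]
  [ 0  -2  -3  |   24 ]
  [ 0   0   3  |  -18 ]
R2 ← -1/2·R2
  [ 1  -4    3  |   -9 ]
  [ 0   1  3/2  |  -12 ]
  [ 0   0    3  |  -18 ]
R3 ← 1/3·R3
  [ 1  -4    3  |   -9 ]
  [ 0   1  3/2  |  -12 ]
  [ 0   0    1  |   -6 ]
R2 ← R2 − 3/2·R3
  [ 1  -4  3  |  -9 ]
  [ 0   1  0  |  -3 ]
  [ 0   0  1  |  -6 ]
R1 ← R1 − 3·R3
  [ 1  -4  0  |   9 ]
  [ 0   1  0  |  -3 ]
  [ 0   0  1  |  -6 ]
R1 ← R1 + 4·R2
  [ 1  0  0  |  -3 ]
  [ 0  1  0  |  -3 ]
  [ 0  0  1  |  -6 ]
Reading off the last column: p = -3, q = -3, r = -6.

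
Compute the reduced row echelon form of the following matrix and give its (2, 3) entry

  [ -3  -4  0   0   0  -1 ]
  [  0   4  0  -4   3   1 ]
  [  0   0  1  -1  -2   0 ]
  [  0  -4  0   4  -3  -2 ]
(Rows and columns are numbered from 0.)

r1 -> -1/3·r1
  [ 1  4/3  0   0   0  1/3 ]
  [ 0    4  0  -4   3    1 ]
  [ 0    0  1  -1  -2    0 ]
  [ 0   -4  0   4  -3   -2 ]
r2 -> 1/4·r2
  [ 1  4/3  0   0    0  1/3 ]
  [ 0    1  0  -1  3/4  1/4 ]
  [ 0    0  1  -1   -2    0 ]
  [ 0   -4  0   4   -3   -2 ]
r4 -> r4 + 4·r2
  [ 1  4/3  0   0    0  1/3 ]
  [ 0    1  0  -1  3/4  1/4 ]
  [ 0    0  1  -1   -2    0 ]
  [ 0    0  0   0    0   -1 ]
r4 -> -1·r4
  [ 1  4/3  0   0    0  1/3 ]
  [ 0    1  0  -1  3/4  1/4 ]
  [ 0    0  1  -1   -2    0 ]
  [ 0    0  0   0    0    1 ]
r2 -> r2 − 1/4·r4
  [ 1  4/3  0   0    0  1/3 ]
  [ 0    1  0  -1  3/4    0 ]
  [ 0    0  1  -1   -2    0 ]
  [ 0    0  0   0    0    1 ]
r1 -> r1 − 1/3·r4
  [ 1  4/3  0   0    0  0 ]
  [ 0    1  0  -1  3/4  0 ]
  [ 0    0  1  -1   -2  0 ]
  [ 0    0  0   0    0  1 ]
r1 -> r1 − 4/3·r2
  [ 1  0  0  4/3   -1  0 ]
  [ 0  1  0   -1  3/4  0 ]
  [ 0  0  1   -1   -2  0 ]
  [ 0  0  0    0    0  1 ]

-1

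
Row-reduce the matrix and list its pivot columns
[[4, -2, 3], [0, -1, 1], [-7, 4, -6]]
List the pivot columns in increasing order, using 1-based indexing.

r1 := 1/4·r1
  [  1  -1/2  3/4 ]
  [  0    -1    1 ]
  [ -7     4   -6 ]
r3 := r3 + 7·r1
  [ 1  -1/2   3/4 ]
  [ 0    -1     1 ]
  [ 0   1/2  -3/4 ]
r2 := -1·r2
  [ 1  -1/2   3/4 ]
  [ 0     1    -1 ]
  [ 0   1/2  -3/4 ]
r3 := r3 − 1/2·r2
  [ 1  -1/2   3/4 ]
  [ 0     1    -1 ]
  [ 0     0  -1/4 ]
r3 := -4·r3
  [ 1  -1/2  3/4 ]
  [ 0     1   -1 ]
  [ 0     0    1 ]
r2 := r2 + r3
  [ 1  -1/2  3/4 ]
  [ 0     1    0 ]
  [ 0     0    1 ]
r1 := r1 − 3/4·r3
  [ 1  -1/2  0 ]
  [ 0     1  0 ]
  [ 0     0  1 ]
r1 := r1 + 1/2·r2
  [ 1  0  0 ]
  [ 0  1  0 ]
  [ 0  0  1 ]
Pivot columns are the columns containing a leading 1.

1, 2, 3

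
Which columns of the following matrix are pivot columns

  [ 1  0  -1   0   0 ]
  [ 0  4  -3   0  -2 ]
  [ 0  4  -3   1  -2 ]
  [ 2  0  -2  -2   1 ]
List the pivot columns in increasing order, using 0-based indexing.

R4 ← R4 − 2·R1
  [ 1  0  -1   0   0 ]
  [ 0  4  -3   0  -2 ]
  [ 0  4  -3   1  -2 ]
  [ 0  0   0  -2   1 ]
R2 ← 1/4·R2
  [ 1  0    -1   0     0 ]
  [ 0  1  -3/4   0  -1/2 ]
  [ 0  4    -3   1    -2 ]
  [ 0  0     0  -2     1 ]
R3 ← R3 − 4·R2
  [ 1  0    -1   0     0 ]
  [ 0  1  -3/4   0  -1/2 ]
  [ 0  0     0   1     0 ]
  [ 0  0     0  -2     1 ]
R4 ← R4 + 2·R3
  [ 1  0    -1  0     0 ]
  [ 0  1  -3/4  0  -1/2 ]
  [ 0  0     0  1     0 ]
  [ 0  0     0  0     1 ]
R2 ← R2 + 1/2·R4
  [ 1  0    -1  0  0 ]
  [ 0  1  -3/4  0  0 ]
  [ 0  0     0  1  0 ]
  [ 0  0     0  0  1 ]
Pivot columns are the columns containing a leading 1.

0, 1, 3, 4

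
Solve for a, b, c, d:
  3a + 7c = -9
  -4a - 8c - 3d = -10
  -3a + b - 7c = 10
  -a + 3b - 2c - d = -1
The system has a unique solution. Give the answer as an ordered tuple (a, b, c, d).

(4, 1, -3, 6)

Form the augmented matrix and row-reduce:
  [  3  0   7   0  |   -9 ]
  [ -4  0  -8  -3  |  -10 ]
  [ -3  1  -7   0  |   10 ]
  [ -1  3  -2  -1  |   -1 ]
ρ1 := 1/3·ρ1
  [  1  0  7/3   0  |   -3 ]
  [ -4  0   -8  -3  |  -10 ]
  [ -3  1   -7   0  |   10 ]
  [ -1  3   -2  -1  |   -1 ]
ρ2 := ρ2 + 4·ρ1
  [  1  0  7/3   0  |   -3 ]
  [  0  0  4/3  -3  |  -22 ]
  [ -3  1   -7   0  |   10 ]
  [ -1  3   -2  -1  |   -1 ]
ρ3 := ρ3 + 3·ρ1
  [  1  0  7/3   0  |   -3 ]
  [  0  0  4/3  -3  |  -22 ]
  [  0  1    0   0  |    1 ]
  [ -1  3   -2  -1  |   -1 ]
ρ4 := ρ4 + ρ1
  [ 1  0  7/3   0  |   -3 ]
  [ 0  0  4/3  -3  |  -22 ]
  [ 0  1    0   0  |    1 ]
  [ 0  3  1/3  -1  |   -4 ]
ρ2 ↔ ρ3
  [ 1  0  7/3   0  |   -3 ]
  [ 0  1    0   0  |    1 ]
  [ 0  0  4/3  -3  |  -22 ]
  [ 0  3  1/3  -1  |   -4 ]
ρ4 := ρ4 − 3·ρ2
  [ 1  0  7/3   0  |   -3 ]
  [ 0  1    0   0  |    1 ]
  [ 0  0  4/3  -3  |  -22 ]
  [ 0  0  1/3  -1  |   -7 ]
ρ3 := 3/4·ρ3
  [ 1  0  7/3     0  |     -3 ]
  [ 0  1    0     0  |      1 ]
  [ 0  0    1  -9/4  |  -33/2 ]
  [ 0  0  1/3    -1  |     -7 ]
ρ4 := ρ4 − 1/3·ρ3
  [ 1  0  7/3     0  |     -3 ]
  [ 0  1    0     0  |      1 ]
  [ 0  0    1  -9/4  |  -33/2 ]
  [ 0  0    0  -1/4  |   -3/2 ]
ρ4 := -4·ρ4
  [ 1  0  7/3     0  |     -3 ]
  [ 0  1    0     0  |      1 ]
  [ 0  0    1  -9/4  |  -33/2 ]
  [ 0  0    0     1  |      6 ]
ρ3 := ρ3 + 9/4·ρ4
  [ 1  0  7/3  0  |  -3 ]
  [ 0  1    0  0  |   1 ]
  [ 0  0    1  0  |  -3 ]
  [ 0  0    0  1  |   6 ]
ρ1 := ρ1 − 7/3·ρ3
  [ 1  0  0  0  |   4 ]
  [ 0  1  0  0  |   1 ]
  [ 0  0  1  0  |  -3 ]
  [ 0  0  0  1  |   6 ]
Reading off the last column: a = 4, b = 1, c = -3, d = 6.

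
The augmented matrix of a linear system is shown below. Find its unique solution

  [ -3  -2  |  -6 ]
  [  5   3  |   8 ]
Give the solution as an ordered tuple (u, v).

r1 → -1/3·r1
  [ 1  2/3  |  2 ]
  [ 5    3  |  8 ]
r2 → r2 − 5·r1
  [ 1   2/3  |   2 ]
  [ 0  -1/3  |  -2 ]
r2 → -3·r2
  [ 1  2/3  |  2 ]
  [ 0    1  |  6 ]
r1 → r1 − 2/3·r2
  [ 1  0  |  -2 ]
  [ 0  1  |   6 ]
Reading off the last column: u = -2, v = 6.

(-2, 6)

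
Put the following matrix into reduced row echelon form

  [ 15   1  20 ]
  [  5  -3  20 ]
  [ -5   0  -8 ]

[[1, 0, 8/5], [0, 1, -4], [0, 0, 0]]

Multiply R1 by 1/15.
  [  1  1/15  4/3 ]
  [  5    -3   20 ]
  [ -5     0   -8 ]
Subtract 5 times R1 from R2.
  [  1   1/15   4/3 ]
  [  0  -10/3  40/3 ]
  [ -5      0    -8 ]
Add 5 times R1 to R3.
  [ 1   1/15   4/3 ]
  [ 0  -10/3  40/3 ]
  [ 0    1/3  -4/3 ]
Multiply R2 by -3/10.
  [ 1  1/15   4/3 ]
  [ 0     1    -4 ]
  [ 0   1/3  -4/3 ]
Subtract 1/3 times R2 from R3.
  [ 1  1/15  4/3 ]
  [ 0     1   -4 ]
  [ 0     0    0 ]
Subtract 1/15 times R2 from R1.
  [ 1  0  8/5 ]
  [ 0  1   -4 ]
  [ 0  0    0 ]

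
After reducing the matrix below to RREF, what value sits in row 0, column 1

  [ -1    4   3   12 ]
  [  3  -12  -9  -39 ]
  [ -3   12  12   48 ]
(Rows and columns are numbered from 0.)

-4

Multiply R1 by -1.
  [  1   -4  -3  -12 ]
  [  3  -12  -9  -39 ]
  [ -3   12  12   48 ]
Subtract 3 times R1 from R2.
  [  1  -4  -3  -12 ]
  [  0   0   0   -3 ]
  [ -3  12  12   48 ]
Add 3 times R1 to R3.
  [ 1  -4  -3  -12 ]
  [ 0   0   0   -3 ]
  [ 0   0   3   12 ]
Swap R2 and R3.
  [ 1  -4  -3  -12 ]
  [ 0   0   3   12 ]
  [ 0   0   0   -3 ]
Multiply R2 by 1/3.
  [ 1  -4  -3  -12 ]
  [ 0   0   1    4 ]
  [ 0   0   0   -3 ]
Multiply R3 by -1/3.
  [ 1  -4  -3  -12 ]
  [ 0   0   1    4 ]
  [ 0   0   0    1 ]
Subtract 4 times R3 from R2.
  [ 1  -4  -3  -12 ]
  [ 0   0   1    0 ]
  [ 0   0   0    1 ]
Add 12 times R3 to R1.
  [ 1  -4  -3  0 ]
  [ 0   0   1  0 ]
  [ 0   0   0  1 ]
Add 3 times R2 to R1.
  [ 1  -4  0  0 ]
  [ 0   0  1  0 ]
  [ 0   0  0  1 ]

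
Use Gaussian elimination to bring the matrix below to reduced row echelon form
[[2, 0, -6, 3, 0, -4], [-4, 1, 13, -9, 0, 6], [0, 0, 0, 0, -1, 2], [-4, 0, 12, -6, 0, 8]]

[[1, 0, -3, 3/2, 0, -2], [0, 1, 1, -3, 0, -2], [0, 0, 0, 0, 1, -2], [0, 0, 0, 0, 0, 0]]

Multiply R1 by 1/2.
  [  1  0  -3  3/2   0  -2 ]
  [ -4  1  13   -9   0   6 ]
  [  0  0   0    0  -1   2 ]
  [ -4  0  12   -6   0   8 ]
Add 4 times R1 to R2.
  [  1  0  -3  3/2   0  -2 ]
  [  0  1   1   -3   0  -2 ]
  [  0  0   0    0  -1   2 ]
  [ -4  0  12   -6   0   8 ]
Add 4 times R1 to R4.
  [ 1  0  -3  3/2   0  -2 ]
  [ 0  1   1   -3   0  -2 ]
  [ 0  0   0    0  -1   2 ]
  [ 0  0   0    0   0   0 ]
Multiply R3 by -1.
  [ 1  0  -3  3/2  0  -2 ]
  [ 0  1   1   -3  0  -2 ]
  [ 0  0   0    0  1  -2 ]
  [ 0  0   0    0  0   0 ]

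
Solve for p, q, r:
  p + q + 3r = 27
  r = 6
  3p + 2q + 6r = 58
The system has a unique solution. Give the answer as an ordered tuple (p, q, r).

Form the augmented matrix and row-reduce:
  [ 1  1  3  |  27 ]
  [ 0  0  1  |   6 ]
  [ 3  2  6  |  58 ]
R3 := R3 − 3·R1
  [ 1   1   3  |   27 ]
  [ 0   0   1  |    6 ]
  [ 0  -1  -3  |  -23 ]
R2 <-> R3
  [ 1   1   3  |   27 ]
  [ 0  -1  -3  |  -23 ]
  [ 0   0   1  |    6 ]
R2 := -1·R2
  [ 1  1  3  |  27 ]
  [ 0  1  3  |  23 ]
  [ 0  0  1  |   6 ]
R2 := R2 − 3·R3
  [ 1  1  3  |  27 ]
  [ 0  1  0  |   5 ]
  [ 0  0  1  |   6 ]
R1 := R1 − 3·R3
  [ 1  1  0  |  9 ]
  [ 0  1  0  |  5 ]
  [ 0  0  1  |  6 ]
R1 := R1 − R2
  [ 1  0  0  |  4 ]
  [ 0  1  0  |  5 ]
  [ 0  0  1  |  6 ]
Reading off the last column: p = 4, q = 5, r = 6.

(4, 5, 6)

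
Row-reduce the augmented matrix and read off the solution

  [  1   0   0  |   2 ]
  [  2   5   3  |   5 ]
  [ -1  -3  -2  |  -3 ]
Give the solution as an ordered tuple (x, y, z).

(2, -1, 2)

ρ2 := ρ2 − 2·ρ1
  [  1   0   0  |   2 ]
  [  0   5   3  |   1 ]
  [ -1  -3  -2  |  -3 ]
ρ3 := ρ3 + ρ1
  [ 1   0   0  |   2 ]
  [ 0   5   3  |   1 ]
  [ 0  -3  -2  |  -1 ]
ρ2 := 1/5·ρ2
  [ 1   0    0  |    2 ]
  [ 0   1  3/5  |  1/5 ]
  [ 0  -3   -2  |   -1 ]
ρ3 := ρ3 + 3·ρ2
  [ 1  0     0  |     2 ]
  [ 0  1   3/5  |   1/5 ]
  [ 0  0  -1/5  |  -2/5 ]
ρ3 := -5·ρ3
  [ 1  0    0  |    2 ]
  [ 0  1  3/5  |  1/5 ]
  [ 0  0    1  |    2 ]
ρ2 := ρ2 − 3/5·ρ3
  [ 1  0  0  |   2 ]
  [ 0  1  0  |  -1 ]
  [ 0  0  1  |   2 ]
Reading off the last column: x = 2, y = -1, z = 2.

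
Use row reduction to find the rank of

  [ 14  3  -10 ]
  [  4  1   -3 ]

Multiply r1 by 1/14.
  [ 1  3/14  -5/7 ]
  [ 4     1    -3 ]
Subtract 4 times r1 from r2.
  [ 1  3/14  -5/7 ]
  [ 0   1/7  -1/7 ]
Multiply r2 by 7.
  [ 1  3/14  -5/7 ]
  [ 0     1    -1 ]
Subtract 3/14 times r2 from r1.
  [ 1  0  -1/2 ]
  [ 0  1    -1 ]
The reduced form has 2 nonzero rows.

rank = 2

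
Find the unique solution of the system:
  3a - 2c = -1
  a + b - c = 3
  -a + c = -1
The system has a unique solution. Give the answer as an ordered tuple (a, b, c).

(-3, 2, -4)

Form the augmented matrix and row-reduce:
  [  3  0  -2  |  -1 ]
  [  1  1  -1  |   3 ]
  [ -1  0   1  |  -1 ]
Multiply ρ1 by 1/3.
  [  1  0  -2/3  |  -1/3 ]
  [  1  1    -1  |     3 ]
  [ -1  0     1  |    -1 ]
Subtract ρ1 from ρ2.
  [  1  0  -2/3  |  -1/3 ]
  [  0  1  -1/3  |  10/3 ]
  [ -1  0     1  |    -1 ]
Add ρ1 to ρ3.
  [ 1  0  -2/3  |  -1/3 ]
  [ 0  1  -1/3  |  10/3 ]
  [ 0  0   1/3  |  -4/3 ]
Multiply ρ3 by 3.
  [ 1  0  -2/3  |  -1/3 ]
  [ 0  1  -1/3  |  10/3 ]
  [ 0  0     1  |    -4 ]
Add 1/3 times ρ3 to ρ2.
  [ 1  0  -2/3  |  -1/3 ]
  [ 0  1     0  |     2 ]
  [ 0  0     1  |    -4 ]
Add 2/3 times ρ3 to ρ1.
  [ 1  0  0  |  -3 ]
  [ 0  1  0  |   2 ]
  [ 0  0  1  |  -4 ]
Reading off the last column: a = -3, b = 2, c = -4.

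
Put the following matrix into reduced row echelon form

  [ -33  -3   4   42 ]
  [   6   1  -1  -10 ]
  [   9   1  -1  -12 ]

[[1, 0, 0, -2/3], [0, 1, 0, -4], [0, 0, 1, 2]]

Multiply r1 by -1/33.
  [ 1  1/11  -4/33  -14/11 ]
  [ 6     1     -1     -10 ]
  [ 9     1     -1     -12 ]
Subtract 6 times r1 from r2.
  [ 1  1/11  -4/33  -14/11 ]
  [ 0  5/11  -3/11  -26/11 ]
  [ 9     1     -1     -12 ]
Subtract 9 times r1 from r3.
  [ 1  1/11  -4/33  -14/11 ]
  [ 0  5/11  -3/11  -26/11 ]
  [ 0  2/11   1/11   -6/11 ]
Multiply r2 by 11/5.
  [ 1  1/11  -4/33  -14/11 ]
  [ 0     1   -3/5   -26/5 ]
  [ 0  2/11   1/11   -6/11 ]
Subtract 2/11 times r2 from r3.
  [ 1  1/11  -4/33  -14/11 ]
  [ 0     1   -3/5   -26/5 ]
  [ 0     0    1/5     2/5 ]
Multiply r3 by 5.
  [ 1  1/11  -4/33  -14/11 ]
  [ 0     1   -3/5   -26/5 ]
  [ 0     0      1       2 ]
Add 3/5 times r3 to r2.
  [ 1  1/11  -4/33  -14/11 ]
  [ 0     1      0      -4 ]
  [ 0     0      1       2 ]
Add 4/33 times r3 to r1.
  [ 1  1/11  0  -34/33 ]
  [ 0     1  0      -4 ]
  [ 0     0  1       2 ]
Subtract 1/11 times r2 from r1.
  [ 1  0  0  -2/3 ]
  [ 0  1  0    -4 ]
  [ 0  0  1     2 ]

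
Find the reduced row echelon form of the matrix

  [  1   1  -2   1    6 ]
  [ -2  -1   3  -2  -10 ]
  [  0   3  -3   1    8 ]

[[1, 0, -1, 0, 2], [0, 1, -1, 0, 2], [0, 0, 0, 1, 2]]

ρ2 ← ρ2 + 2·ρ1
  [ 1  1  -2  1  6 ]
  [ 0  1  -1  0  2 ]
  [ 0  3  -3  1  8 ]
ρ3 ← ρ3 − 3·ρ2
  [ 1  1  -2  1  6 ]
  [ 0  1  -1  0  2 ]
  [ 0  0   0  1  2 ]
ρ1 ← ρ1 − ρ3
  [ 1  1  -2  0  4 ]
  [ 0  1  -1  0  2 ]
  [ 0  0   0  1  2 ]
ρ1 ← ρ1 − ρ2
  [ 1  0  -1  0  2 ]
  [ 0  1  -1  0  2 ]
  [ 0  0   0  1  2 ]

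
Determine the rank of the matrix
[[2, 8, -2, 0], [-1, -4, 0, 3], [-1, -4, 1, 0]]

R1 → 1/2·R1
  [  1   4  -1  0 ]
  [ -1  -4   0  3 ]
  [ -1  -4   1  0 ]
R2 → R2 + R1
  [  1   4  -1  0 ]
  [  0   0  -1  3 ]
  [ -1  -4   1  0 ]
R3 → R3 + R1
  [ 1  4  -1  0 ]
  [ 0  0  -1  3 ]
  [ 0  0   0  0 ]
R2 → -1·R2
  [ 1  4  -1   0 ]
  [ 0  0   1  -3 ]
  [ 0  0   0   0 ]
R1 → R1 + R2
  [ 1  4  0  -3 ]
  [ 0  0  1  -3 ]
  [ 0  0  0   0 ]
The reduced form has 2 nonzero rows.

rank = 2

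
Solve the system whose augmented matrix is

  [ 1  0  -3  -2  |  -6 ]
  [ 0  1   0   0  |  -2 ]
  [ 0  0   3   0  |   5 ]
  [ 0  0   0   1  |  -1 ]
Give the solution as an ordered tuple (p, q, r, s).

R3 -> 1/3·R3
  [ 1  0  -3  -2  |   -6 ]
  [ 0  1   0   0  |   -2 ]
  [ 0  0   1   0  |  5/3 ]
  [ 0  0   0   1  |   -1 ]
R1 -> R1 + 2·R4
  [ 1  0  -3  0  |   -8 ]
  [ 0  1   0  0  |   -2 ]
  [ 0  0   1  0  |  5/3 ]
  [ 0  0   0  1  |   -1 ]
R1 -> R1 + 3·R3
  [ 1  0  0  0  |   -3 ]
  [ 0  1  0  0  |   -2 ]
  [ 0  0  1  0  |  5/3 ]
  [ 0  0  0  1  |   -1 ]
Reading off the last column: p = -3, q = -2, r = 5/3, s = -1.

(-3, -2, 5/3, -1)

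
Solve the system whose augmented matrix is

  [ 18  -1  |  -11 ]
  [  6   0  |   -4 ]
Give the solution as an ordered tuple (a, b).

(-2/3, -1)

R1 ← 1/18·R1
  [ 1  -1/18  |  -11/18 ]
  [ 6      0  |      -4 ]
R2 ← R2 − 6·R1
  [ 1  -1/18  |  -11/18 ]
  [ 0    1/3  |    -1/3 ]
R2 ← 3·R2
  [ 1  -1/18  |  -11/18 ]
  [ 0      1  |      -1 ]
R1 ← R1 + 1/18·R2
  [ 1  0  |  -2/3 ]
  [ 0  1  |    -1 ]
Reading off the last column: a = -2/3, b = -1.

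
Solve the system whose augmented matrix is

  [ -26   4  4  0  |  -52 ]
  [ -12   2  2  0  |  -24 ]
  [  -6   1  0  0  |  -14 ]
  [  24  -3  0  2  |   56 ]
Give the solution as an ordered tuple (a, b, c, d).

(2, -2, 2, 1)

Multiply R1 by -1/26.
Add 12 times R1 to R2.
Add 6 times R1 to R3.
Subtract 24 times R1 from R4.
Multiply R2 by 13/2.
Subtract 1/13 times R2 from R3.
Subtract 9/13 times R2 from R4.
Multiply R3 by -1.
Subtract 3 times R3 from R4.
Multiply R4 by 1/2.
Subtract R3 from R2.
Add 2/13 times R3 to R1.
Add 2/13 times R2 to R1.
Reading off the last column: a = 2, b = -2, c = 2, d = 1.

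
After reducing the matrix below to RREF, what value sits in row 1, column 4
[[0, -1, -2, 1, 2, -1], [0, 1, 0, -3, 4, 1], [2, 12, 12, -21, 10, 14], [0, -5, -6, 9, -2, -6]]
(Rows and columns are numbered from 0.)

4

r1 <=> r3
r1 → 1/2·r1
r3 → r3 + r2
r4 → r4 + 5·r2
r3 → -1/2·r3
r4 → r4 + 6·r3
r4 → -1·r4
r2 → r2 − r4
r1 → r1 − 7·r4
r1 → r1 − 6·r3
r1 → r1 − 6·r2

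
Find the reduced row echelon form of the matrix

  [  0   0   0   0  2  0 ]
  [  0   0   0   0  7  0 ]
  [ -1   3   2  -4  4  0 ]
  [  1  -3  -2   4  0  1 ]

R1 ↔ R3
  [ -1   3   2  -4  4  0 ]
  [  0   0   0   0  7  0 ]
  [  0   0   0   0  2  0 ]
  [  1  -3  -2   4  0  1 ]
R1 -> -1·R1
  [ 1  -3  -2  4  -4  0 ]
  [ 0   0   0  0   7  0 ]
  [ 0   0   0  0   2  0 ]
  [ 1  -3  -2  4   0  1 ]
R4 -> R4 − R1
  [ 1  -3  -2  4  -4  0 ]
  [ 0   0   0  0   7  0 ]
  [ 0   0   0  0   2  0 ]
  [ 0   0   0  0   4  1 ]
R2 -> 1/7·R2
  [ 1  -3  -2  4  -4  0 ]
  [ 0   0   0  0   1  0 ]
  [ 0   0   0  0   2  0 ]
  [ 0   0   0  0   4  1 ]
R3 -> R3 − 2·R2
  [ 1  -3  -2  4  -4  0 ]
  [ 0   0   0  0   1  0 ]
  [ 0   0   0  0   0  0 ]
  [ 0   0   0  0   4  1 ]
R4 -> R4 − 4·R2
  [ 1  -3  -2  4  -4  0 ]
  [ 0   0   0  0   1  0 ]
  [ 0   0   0  0   0  0 ]
  [ 0   0   0  0   0  1 ]
R3 ↔ R4
  [ 1  -3  -2  4  -4  0 ]
  [ 0   0   0  0   1  0 ]
  [ 0   0   0  0   0  1 ]
  [ 0   0   0  0   0  0 ]
R1 -> R1 + 4·R2
  [ 1  -3  -2  4  0  0 ]
  [ 0   0   0  0  1  0 ]
  [ 0   0   0  0  0  1 ]
  [ 0   0   0  0  0  0 ]

[[1, -3, -2, 4, 0, 0], [0, 0, 0, 0, 1, 0], [0, 0, 0, 0, 0, 1], [0, 0, 0, 0, 0, 0]]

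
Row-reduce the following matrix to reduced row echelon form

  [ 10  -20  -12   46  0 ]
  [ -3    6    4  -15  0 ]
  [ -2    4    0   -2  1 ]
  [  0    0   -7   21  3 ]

R1 ← 1/10·R1
  [  1  -2  -6/5  23/5  0 ]
  [ -3   6     4   -15  0 ]
  [ -2   4     0    -2  1 ]
  [  0   0    -7    21  3 ]
R2 ← R2 + 3·R1
  [  1  -2  -6/5  23/5  0 ]
  [  0   0   2/5  -6/5  0 ]
  [ -2   4     0    -2  1 ]
  [  0   0    -7    21  3 ]
R3 ← R3 + 2·R1
  [ 1  -2   -6/5  23/5  0 ]
  [ 0   0    2/5  -6/5  0 ]
  [ 0   0  -12/5  36/5  1 ]
  [ 0   0     -7    21  3 ]
R2 ← 5/2·R2
  [ 1  -2   -6/5  23/5  0 ]
  [ 0   0      1    -3  0 ]
  [ 0   0  -12/5  36/5  1 ]
  [ 0   0     -7    21  3 ]
R3 ← R3 + 12/5·R2
  [ 1  -2  -6/5  23/5  0 ]
  [ 0   0     1    -3  0 ]
  [ 0   0     0     0  1 ]
  [ 0   0    -7    21  3 ]
R4 ← R4 + 7·R2
  [ 1  -2  -6/5  23/5  0 ]
  [ 0   0     1    -3  0 ]
  [ 0   0     0     0  1 ]
  [ 0   0     0     0  3 ]
R4 ← R4 − 3·R3
  [ 1  -2  -6/5  23/5  0 ]
  [ 0   0     1    -3  0 ]
  [ 0   0     0     0  1 ]
  [ 0   0     0     0  0 ]
R1 ← R1 + 6/5·R2
  [ 1  -2  0   1  0 ]
  [ 0   0  1  -3  0 ]
  [ 0   0  0   0  1 ]
  [ 0   0  0   0  0 ]

[[1, -2, 0, 1, 0], [0, 0, 1, -3, 0], [0, 0, 0, 0, 1], [0, 0, 0, 0, 0]]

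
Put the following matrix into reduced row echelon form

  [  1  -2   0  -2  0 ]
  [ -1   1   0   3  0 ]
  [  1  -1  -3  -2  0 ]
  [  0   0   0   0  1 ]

R2 ← R2 + R1
  [ 1  -2   0  -2  0 ]
  [ 0  -1   0   1  0 ]
  [ 1  -1  -3  -2  0 ]
  [ 0   0   0   0  1 ]
R3 ← R3 − R1
  [ 1  -2   0  -2  0 ]
  [ 0  -1   0   1  0 ]
  [ 0   1  -3   0  0 ]
  [ 0   0   0   0  1 ]
R2 ← -1·R2
  [ 1  -2   0  -2  0 ]
  [ 0   1   0  -1  0 ]
  [ 0   1  -3   0  0 ]
  [ 0   0   0   0  1 ]
R3 ← R3 − R2
  [ 1  -2   0  -2  0 ]
  [ 0   1   0  -1  0 ]
  [ 0   0  -3   1  0 ]
  [ 0   0   0   0  1 ]
R3 ← -1/3·R3
  [ 1  -2  0    -2  0 ]
  [ 0   1  0    -1  0 ]
  [ 0   0  1  -1/3  0 ]
  [ 0   0  0     0  1 ]
R1 ← R1 + 2·R2
  [ 1  0  0    -4  0 ]
  [ 0  1  0    -1  0 ]
  [ 0  0  1  -1/3  0 ]
  [ 0  0  0     0  1 ]

[[1, 0, 0, -4, 0], [0, 1, 0, -1, 0], [0, 0, 1, -1/3, 0], [0, 0, 0, 0, 1]]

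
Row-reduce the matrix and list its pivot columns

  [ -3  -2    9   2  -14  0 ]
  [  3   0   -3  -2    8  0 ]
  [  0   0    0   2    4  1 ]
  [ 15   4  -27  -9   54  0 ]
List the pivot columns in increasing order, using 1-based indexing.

R1 → -1/3·R1
  [  1  2/3   -3  -2/3  14/3  0 ]
  [  3    0   -3    -2     8  0 ]
  [  0    0    0     2     4  1 ]
  [ 15    4  -27    -9    54  0 ]
R2 → R2 − 3·R1
  [  1  2/3   -3  -2/3  14/3  0 ]
  [  0   -2    6     0    -6  0 ]
  [  0    0    0     2     4  1 ]
  [ 15    4  -27    -9    54  0 ]
R4 → R4 − 15·R1
  [ 1  2/3  -3  -2/3  14/3  0 ]
  [ 0   -2   6     0    -6  0 ]
  [ 0    0   0     2     4  1 ]
  [ 0   -6  18     1   -16  0 ]
R2 → -1/2·R2
  [ 1  2/3  -3  -2/3  14/3  0 ]
  [ 0    1  -3     0     3  0 ]
  [ 0    0   0     2     4  1 ]
  [ 0   -6  18     1   -16  0 ]
R4 → R4 + 6·R2
  [ 1  2/3  -3  -2/3  14/3  0 ]
  [ 0    1  -3     0     3  0 ]
  [ 0    0   0     2     4  1 ]
  [ 0    0   0     1     2  0 ]
R3 → 1/2·R3
  [ 1  2/3  -3  -2/3  14/3    0 ]
  [ 0    1  -3     0     3    0 ]
  [ 0    0   0     1     2  1/2 ]
  [ 0    0   0     1     2    0 ]
R4 → R4 − R3
  [ 1  2/3  -3  -2/3  14/3     0 ]
  [ 0    1  -3     0     3     0 ]
  [ 0    0   0     1     2   1/2 ]
  [ 0    0   0     0     0  -1/2 ]
R4 → -2·R4
  [ 1  2/3  -3  -2/3  14/3    0 ]
  [ 0    1  -3     0     3    0 ]
  [ 0    0   0     1     2  1/2 ]
  [ 0    0   0     0     0    1 ]
R3 → R3 − 1/2·R4
  [ 1  2/3  -3  -2/3  14/3  0 ]
  [ 0    1  -3     0     3  0 ]
  [ 0    0   0     1     2  0 ]
  [ 0    0   0     0     0  1 ]
R1 → R1 + 2/3·R3
  [ 1  2/3  -3  0  6  0 ]
  [ 0    1  -3  0  3  0 ]
  [ 0    0   0  1  2  0 ]
  [ 0    0   0  0  0  1 ]
R1 → R1 − 2/3·R2
  [ 1  0  -1  0  4  0 ]
  [ 0  1  -3  0  3  0 ]
  [ 0  0   0  1  2  0 ]
  [ 0  0   0  0  0  1 ]
Pivot columns are the columns containing a leading 1.

1, 2, 4, 6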